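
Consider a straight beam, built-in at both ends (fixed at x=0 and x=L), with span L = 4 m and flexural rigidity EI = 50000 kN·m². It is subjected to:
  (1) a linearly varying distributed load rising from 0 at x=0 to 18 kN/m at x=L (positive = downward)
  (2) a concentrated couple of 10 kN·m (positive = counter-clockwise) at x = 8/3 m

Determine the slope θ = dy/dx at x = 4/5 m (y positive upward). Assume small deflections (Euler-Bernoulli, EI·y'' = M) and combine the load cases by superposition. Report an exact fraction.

θ(4/5) = -461/3906250 rad

Load 1 — triangular load w₀=18 kN/m (0→w₀ over full span):
  θ_1 = -w₀(2x(L-x)(L-2x)(x+2L)+x²(L-x)²)/(120LEI) = -18·(2·(4/5)·(4-(4/5))·(4-2·(4/5))·((4/5)+2·4)+(4/5)²·(4-(4/5))²)/(120·4·50000) = -168/1953125 rad
Load 2 — applied couple M₀=10 kN·m at a=8/3 m (b=L-a=4/3):
  θ_2 = (R_Ax²/2 - M_Ax)/EI  [x≤a] with R_A=10/3, M_A=10/3 = ((10/3)·(4/5)²/2 - (10/3)·(4/5))/50000 = -1/31250 rad
Superposition: θ = Σ θ_i = -461/3906250 rad ≈ -0.000118 rad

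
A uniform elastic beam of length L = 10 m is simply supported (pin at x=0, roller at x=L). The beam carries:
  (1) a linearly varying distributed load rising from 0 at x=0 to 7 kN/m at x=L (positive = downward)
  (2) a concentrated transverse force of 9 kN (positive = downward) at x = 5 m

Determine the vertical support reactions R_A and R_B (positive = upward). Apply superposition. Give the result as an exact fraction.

Load 1 — triangular load w₀=7 kN/m (0→w₀ over full span):
  R_A = w₀L/6 = 7·10/6 = 35/3 kN
  R_B = w₀L/3 = 7·10/3 = 70/3 kN
Load 2 — point force P=9 kN at a=5 m (b=L-a=5):
  R_A = Pb/L = 9·5/10 = 9/2 kN
  R_B = Pa/L = 9·5/10 = 9/2 kN
Superposition: R_A = 97/6 kN, R_B = 167/6 kN

R_A = 97/6 kN, R_B = 167/6 kN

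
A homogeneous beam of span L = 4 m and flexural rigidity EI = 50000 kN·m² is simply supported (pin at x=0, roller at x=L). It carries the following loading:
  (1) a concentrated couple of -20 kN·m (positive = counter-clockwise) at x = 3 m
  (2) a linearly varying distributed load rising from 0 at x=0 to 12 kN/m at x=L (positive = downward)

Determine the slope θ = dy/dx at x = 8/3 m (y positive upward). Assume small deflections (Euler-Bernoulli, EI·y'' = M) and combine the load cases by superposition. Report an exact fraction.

θ(8/3) = 199/40500000 rad

Load 1 — applied couple M₀=-20 kN·m at a=3 m (b=L-a=1):
  θ_1 = (M₀x²/(2L)+C₁)/EI  [x≤a] with C₁=M₀(3b²-L²)/(6L)=65/6 = ((-20)·(8/3)²/(2·4)+(65/6))/50000 = -1/7200 rad
Load 2 — triangular load w₀=12 kN/m (0→w₀ over full span):
  θ_2 = -w₀(7L⁴-30L²x²+15x⁴)/(360LEI) = -12·(7·4⁴-30·4²·(8/3)²+15·(8/3)⁴)/(360·4·50000) = 182/1265625 rad
Superposition: θ = Σ θ_i = 199/40500000 rad ≈ 0.000005 rad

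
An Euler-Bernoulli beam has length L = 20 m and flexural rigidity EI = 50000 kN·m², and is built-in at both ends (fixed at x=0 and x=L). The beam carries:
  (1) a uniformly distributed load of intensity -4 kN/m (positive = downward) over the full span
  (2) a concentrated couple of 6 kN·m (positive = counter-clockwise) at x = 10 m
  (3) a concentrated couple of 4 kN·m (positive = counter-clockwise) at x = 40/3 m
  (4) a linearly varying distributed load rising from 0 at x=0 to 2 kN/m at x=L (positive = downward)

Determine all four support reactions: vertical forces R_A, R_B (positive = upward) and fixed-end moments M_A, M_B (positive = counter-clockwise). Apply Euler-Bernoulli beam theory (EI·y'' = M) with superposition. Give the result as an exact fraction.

Load 1 — uniform load w=-4 kN/m over full span:
  R_A = wL/2 = (-4)·20/2 = -40 kN
  M_A = wL²/12 = (-4)·20²/12 = -400/3 kN·m
  R_B = wL/2 = (-4)·20/2 = -40 kN
  M_B = -wL²/12 = -(-4)·20²/12 = 400/3 kN·m
Load 2 — applied couple M₀=6 kN·m at a=10 m (b=L-a=10):
  R_A = 6M₀ab/L³ = 6·6·10·10/20³ = 9/20 kN
  M_A = M₀b(2a-b)/L² = 6·10·(2·10-10)/20² = 3/2 kN·m
  R_B = -6M₀ab/L³ = -6·6·10·10/20³ = -9/20 kN
  M_B = M₀a(2b-a)/L² = 6·10·(2·10-10)/20² = 3/2 kN·m
Load 3 — applied couple M₀=4 kN·m at a=40/3 m (b=L-a=20/3):
  R_A = 6M₀ab/L³ = 6·4·(40/3)·(20/3)/20³ = 4/15 kN
  M_A = M₀b(2a-b)/L² = 4·(20/3)·(2·(40/3)-(20/3))/20² = 4/3 kN·m
  R_B = -6M₀ab/L³ = -6·4·(40/3)·(20/3)/20³ = -4/15 kN
  M_B = M₀a(2b-a)/L² = 4·(40/3)·(2·(20/3)-(40/3))/20² = 0 kN·m
Load 4 — triangular load w₀=2 kN/m (0→w₀ over full span):
  R_A = 3w₀L/20 = 3·2·20/20 = 6 kN
  M_A = w₀L²/30 = 2·20²/30 = 80/3 kN·m
  R_B = 7w₀L/20 = 7·2·20/20 = 14 kN
  M_B = -w₀L²/20 = -2·20²/20 = -40 kN·m
Superposition: R_A = -1997/60 kN, M_A = -623/6 kN·m, R_B = -1603/60 kN, M_B = 569/6 kN·m

R_A = -1997/60 kN, M_A = -623/6 kN·m, R_B = -1603/60 kN, M_B = 569/6 kN·m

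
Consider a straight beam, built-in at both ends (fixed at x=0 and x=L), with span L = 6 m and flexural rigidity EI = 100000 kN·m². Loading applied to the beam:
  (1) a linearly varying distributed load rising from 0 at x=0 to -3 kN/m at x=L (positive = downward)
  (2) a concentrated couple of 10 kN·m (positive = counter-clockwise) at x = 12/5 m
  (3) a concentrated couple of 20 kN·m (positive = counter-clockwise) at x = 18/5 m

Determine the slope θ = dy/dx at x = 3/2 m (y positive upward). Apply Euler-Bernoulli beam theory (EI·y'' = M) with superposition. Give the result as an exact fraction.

Load 1 — triangular load w₀=-3 kN/m (0→w₀ over full span):
  θ_1 = -w₀(2x(L-x)(L-2x)(x+2L)+x²(L-x)²)/(120LEI) = -(-3)·(2·(3/2)·(6-(3/2))·(6-2·(3/2))·((3/2)+2·6)+(3/2)²·(6-(3/2))²)/(120·6·100000) = 3159/128000000 rad
Load 2 — applied couple M₀=10 kN·m at a=12/5 m (b=L-a=18/5):
  θ_2 = (R_Ax²/2 - M_Ax)/EI  [x≤a] with R_A=12/5, M_A=6/5 = ((12/5)·(3/2)²/2 - (6/5)·(3/2))/100000 = 9/1000000 rad
Load 3 — applied couple M₀=20 kN·m at a=18/5 m (b=L-a=12/5):
  θ_3 = (R_Ax²/2 - M_Ax)/EI  [x≤a] with R_A=24/5, M_A=32/5 = ((24/5)·(3/2)²/2 - (32/5)·(3/2))/100000 = -21/500000 rad
Superposition: θ = Σ θ_i = -213/25600000 rad ≈ -0.000008 rad

θ(3/2) = -213/25600000 rad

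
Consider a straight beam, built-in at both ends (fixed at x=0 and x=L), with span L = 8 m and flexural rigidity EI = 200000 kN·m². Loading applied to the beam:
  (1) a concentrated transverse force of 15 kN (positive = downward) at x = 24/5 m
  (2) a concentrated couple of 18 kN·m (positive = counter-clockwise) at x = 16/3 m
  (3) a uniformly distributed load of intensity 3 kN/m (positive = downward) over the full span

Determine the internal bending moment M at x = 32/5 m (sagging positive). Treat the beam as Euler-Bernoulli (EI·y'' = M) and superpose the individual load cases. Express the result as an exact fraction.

Load 1 — point force P=15 kN at a=24/5 m (b=L-a=16/5):
  M_1 = Pa²(a+3b)(L-x)/L³ - Pa²b/L²  [x>a] = 15·(24/5)²·((24/5)+3·(16/5))·(8-(32/5))/8³ - 15·(24/5)²·(16/5)/8² = -216/125 kN·m
Load 2 — applied couple M₀=18 kN·m at a=16/3 m (b=L-a=8/3):
  M_2 = R_Ax - M_A - M₀  [x>a] with R_A=3, M_A=6 = 3·(32/5) - 6 - 18 = -24/5 kN·m
Load 3 — uniform load w=3 kN/m over full span:
  M_3 = wLx/2 - wL²/12 - wx²/2 = 3·8·(32/5)/2 - 3·8²/12 - 3·(32/5)²/2 = -16/25 kN·m
Superposition: M = Σ M_i = -896/125 kN·m ≈ -7.168000 kN·m

M(32/5) = -896/125 kN·m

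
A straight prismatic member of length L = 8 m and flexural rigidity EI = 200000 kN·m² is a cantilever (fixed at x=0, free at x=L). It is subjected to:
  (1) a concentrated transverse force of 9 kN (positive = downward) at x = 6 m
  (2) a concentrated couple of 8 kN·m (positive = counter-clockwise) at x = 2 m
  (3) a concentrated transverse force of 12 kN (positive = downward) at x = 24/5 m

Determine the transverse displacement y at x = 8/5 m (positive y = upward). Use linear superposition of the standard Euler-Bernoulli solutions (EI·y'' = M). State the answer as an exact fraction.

Load 1 — point force P=9 kN at a=6 m (b=L-a=2):
  y_1 = -Px²(3a-x)/(6EI)  [x≤a] = -9·(8/5)²·(3·6-(8/5))/(6·200000) = -123/390625 m
Load 2 — applied couple M₀=8 kN·m at a=2 m (b=L-a=6):
  y_2 = M₀x²/(2EI)  [x≤a] = 8·(8/5)²/(2·200000) = 4/78125 m
Load 3 — point force P=12 kN at a=24/5 m (b=L-a=16/5):
  y_3 = -Px²(3a-x)/(6EI)  [x≤a] = -12·(8/5)²·(3·(24/5)-(8/5))/(6·200000) = -128/390625 m
Superposition: y = Σ y_i = -231/390625 m ≈ -0.000591 m

y(8/5) = -231/390625 m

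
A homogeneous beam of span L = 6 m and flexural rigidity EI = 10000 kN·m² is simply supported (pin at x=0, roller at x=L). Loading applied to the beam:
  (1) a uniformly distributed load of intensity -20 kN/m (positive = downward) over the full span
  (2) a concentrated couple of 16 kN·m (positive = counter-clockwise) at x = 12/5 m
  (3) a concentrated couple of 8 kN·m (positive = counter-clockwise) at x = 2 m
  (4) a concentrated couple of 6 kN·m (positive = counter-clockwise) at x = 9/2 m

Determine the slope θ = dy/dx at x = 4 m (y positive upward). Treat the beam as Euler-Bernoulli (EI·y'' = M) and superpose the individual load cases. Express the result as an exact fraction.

Load 1 — uniform load w=-20 kN/m over full span:
  θ_1 = -w(L³-6Lx²+4x³)/(24EI) = -(-20)·(6³-6·6·4²+4·4³)/(24·10000) = -13/1500 rad
Load 2 — applied couple M₀=16 kN·m at a=12/5 m (b=L-a=18/5):
  θ_2 = (M₀x²/(2L)-M₀(x-a)+C₁)/EI  [x>a] with C₁=M₀(3b²-L²)/(6L)=32/25 = (16·4²/(2·6)-16·(4-(12/5))+(32/25))/10000 = -14/46875 rad
Load 3 — applied couple M₀=8 kN·m at a=2 m (b=L-a=4):
  θ_3 = (M₀x²/(2L)-M₀(x-a)+C₁)/EI  [x>a] with C₁=M₀(3b²-L²)/(6L)=8/3 = (8·4²/(2·6)-8·(4-2)+(8/3))/10000 = -1/3750 rad
Load 4 — applied couple M₀=6 kN·m at a=9/2 m (b=L-a=3/2):
  θ_4 = (M₀x²/(2L)+C₁)/EI  [x≤a] with C₁=M₀(3b²-L²)/(6L)=-39/8 = (6·4²/(2·6)+(-39/8))/10000 = 1/3200 rad
Superposition: θ = Σ θ_i = -17839/2000000 rad ≈ -0.008920 rad

θ(4) = -17839/2000000 rad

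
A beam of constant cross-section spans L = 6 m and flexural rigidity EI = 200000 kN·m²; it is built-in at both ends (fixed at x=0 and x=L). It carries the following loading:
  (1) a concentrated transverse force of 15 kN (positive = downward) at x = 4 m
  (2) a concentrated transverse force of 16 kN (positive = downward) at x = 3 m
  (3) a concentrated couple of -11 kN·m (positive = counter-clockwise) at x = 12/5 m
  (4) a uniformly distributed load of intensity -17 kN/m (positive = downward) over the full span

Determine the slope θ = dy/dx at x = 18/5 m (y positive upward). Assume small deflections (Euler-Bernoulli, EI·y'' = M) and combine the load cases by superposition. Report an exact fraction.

θ(18/5) = -2151/62500000 rad

Load 1 — point force P=15 kN at a=4 m (b=L-a=2):
  θ_1 = -Pb²x(2aL-(3a+b)x)/(2L³EI)  [x≤a] = -15·2²·(18/5)·(2·4·6-(3·4+2)·(18/5))/(2·6³·200000) = 3/500000 rad
Load 2 — point force P=16 kN at a=3 m (b=L-a=3):
  θ_2 = Pa²(L-x)(2bL-(3b+a)(L-x))/(2L³EI)  [x>a] = 16·3²·(6-(18/5))·(2·3·6-(3·3+3)·(6-(18/5)))/(2·6³·200000) = 9/312500 rad
Load 3 — applied couple M₀=-11 kN·m at a=12/5 m (b=L-a=18/5):
  θ_3 = (R_Ax²/2 - M_Ax - M₀(x-a))/EI  [x>a] with R_A=-66/25, M_A=-33/25 = ((-66/25)·(18/5)²/2 - (-33/25)·(18/5) - (-11)·((18/5)-(12/5)))/200000 = 33/7812500 rad
Load 4 — uniform load w=-17 kN/m over full span:
  θ_4 = -wx(L-x)(L-2x)/(12EI) = -(-17)·(18/5)·(6-(18/5))·(6-2·(18/5))/(12·200000) = -459/6250000 rad
Superposition: θ = Σ θ_i = -2151/62500000 rad ≈ -0.000034 rad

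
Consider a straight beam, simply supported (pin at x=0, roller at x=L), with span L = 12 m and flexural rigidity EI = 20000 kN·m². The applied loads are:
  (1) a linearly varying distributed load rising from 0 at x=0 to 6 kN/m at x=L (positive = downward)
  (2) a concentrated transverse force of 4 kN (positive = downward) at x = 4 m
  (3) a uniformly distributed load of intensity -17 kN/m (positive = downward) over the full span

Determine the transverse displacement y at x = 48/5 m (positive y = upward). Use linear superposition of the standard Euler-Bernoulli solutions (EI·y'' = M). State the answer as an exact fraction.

y(48/5) = 3157136/29296875 m

Load 1 — triangular load w₀=6 kN/m (0→w₀ over full span):
  y_1 = -w₀x(7L⁴-10L²x²+3x⁴)/(360LEI) = -6·(48/5)·(7·12⁴-10·12²·(48/5)²+3·(48/5)⁴)/(360·12·20000) = -246888/9765625 m
Load 2 — point force P=4 kN at a=4 m (b=L-a=8):
  y_2 = -Pa(L-x)(2Lx-a²-x²)/(6LEI)  [x>a] = -4·4·(12-(48/5))·(2·12·(48/5)-4²-(48/5)²)/(6·12·20000) = -764/234375 m
Load 3 — uniform load w=-17 kN/m over full span:
  y_3 = -wx(L³-2Lx²+x³)/(24EI) = -(-17)·(48/5)·(12³-2·12·(48/5)²+(48/5)³)/(24·20000) = 53244/390625 m
Superposition: y = Σ y_i = 3157136/29296875 m ≈ 0.107764 m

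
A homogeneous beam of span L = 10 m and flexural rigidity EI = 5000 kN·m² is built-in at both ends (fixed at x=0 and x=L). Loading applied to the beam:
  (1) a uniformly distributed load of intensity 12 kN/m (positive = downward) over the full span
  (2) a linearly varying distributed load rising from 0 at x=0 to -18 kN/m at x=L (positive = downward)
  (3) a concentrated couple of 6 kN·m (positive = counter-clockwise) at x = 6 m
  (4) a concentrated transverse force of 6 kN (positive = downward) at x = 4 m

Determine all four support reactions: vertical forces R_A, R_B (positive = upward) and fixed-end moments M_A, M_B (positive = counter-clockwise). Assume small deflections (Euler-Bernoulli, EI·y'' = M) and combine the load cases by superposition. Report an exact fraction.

R_A = 4719/125 kN, M_A = 1264/25 kN·m, R_B = -219/125 kN, M_B = -376/25 kN·m

Load 1 — uniform load w=12 kN/m over full span:
  R_A = wL/2 = 12·10/2 = 60 kN
  M_A = wL²/12 = 12·10²/12 = 100 kN·m
  R_B = wL/2 = 12·10/2 = 60 kN
  M_B = -wL²/12 = -12·10²/12 = -100 kN·m
Load 2 — triangular load w₀=-18 kN/m (0→w₀ over full span):
  R_A = 3w₀L/20 = 3·(-18)·10/20 = -27 kN
  M_A = w₀L²/30 = (-18)·10²/30 = -60 kN·m
  R_B = 7w₀L/20 = 7·(-18)·10/20 = -63 kN
  M_B = -w₀L²/20 = -(-18)·10²/20 = 90 kN·m
Load 3 — applied couple M₀=6 kN·m at a=6 m (b=L-a=4):
  R_A = 6M₀ab/L³ = 6·6·6·4/10³ = 108/125 kN
  M_A = M₀b(2a-b)/L² = 6·4·(2·6-4)/10² = 48/25 kN·m
  R_B = -6M₀ab/L³ = -6·6·6·4/10³ = -108/125 kN
  M_B = M₀a(2b-a)/L² = 6·6·(2·4-6)/10² = 18/25 kN·m
Load 4 — point force P=6 kN at a=4 m (b=L-a=6):
  R_A = Pb²(3a+b)/L³ = 6·6²·(3·4+6)/10³ = 486/125 kN
  M_A = Pab²/L² = 6·4·6²/10² = 216/25 kN·m
  R_B = Pa²(a+3b)/L³ = 6·4²·(4+3·6)/10³ = 264/125 kN
  M_B = -Pa²b/L² = -6·4²·6/10² = -144/25 kN·m
Superposition: R_A = 4719/125 kN, M_A = 1264/25 kN·m, R_B = -219/125 kN, M_B = -376/25 kN·m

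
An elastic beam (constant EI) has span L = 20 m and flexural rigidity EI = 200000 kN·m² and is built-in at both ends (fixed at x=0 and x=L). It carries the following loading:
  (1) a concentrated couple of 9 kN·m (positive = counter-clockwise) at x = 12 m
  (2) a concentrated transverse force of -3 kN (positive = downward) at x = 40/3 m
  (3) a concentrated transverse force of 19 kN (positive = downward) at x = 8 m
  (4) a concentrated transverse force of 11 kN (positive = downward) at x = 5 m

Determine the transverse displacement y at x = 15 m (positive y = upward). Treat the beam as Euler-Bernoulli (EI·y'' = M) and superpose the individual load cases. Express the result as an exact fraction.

y(15) = -23843/13824000 m

Load 1 — applied couple M₀=9 kN·m at a=12 m (b=L-a=8):
  y_1 = (R_Ax³/6 - M_Ax²/2 - M₀(x-a)²/2)/EI  [x>a] with R_A=81/125, M_A=72/25 = ((81/125)·15³/6 - (72/25)·15²/2 - 9·(15-12)²/2)/200000 = 0 m
Load 2 — point force P=-3 kN at a=40/3 m (b=L-a=20/3):
  y_2 = -Pa²(L-x)²(3bL-(3b+a)(L-x))/(6L³EI)  [x>a] = -(-3)·(40/3)²·(20-15)²·(3·(20/3)·20-(3·(20/3)+(40/3))·(20-15))/(6·20³·200000) = 7/21600 m
Load 3 — point force P=19 kN at a=8 m (b=L-a=12):
  y_3 = -Pa²(L-x)²(3bL-(3b+a)(L-x))/(6L³EI)  [x>a] = -19·8²·(20-15)²·(3·12·20-(3·12+8)·(20-15))/(6·20³·200000) = -19/12000 m
Load 4 — point force P=11 kN at a=5 m (b=L-a=15):
  y_4 = -Pa²(L-x)²(3bL-(3b+a)(L-x))/(6L³EI)  [x>a] = -11·5²·(20-15)²·(3·15·20-(3·15+5)·(20-15))/(6·20³·200000) = -143/307200 m
Superposition: y = Σ y_i = -23843/13824000 m ≈ -0.001725 m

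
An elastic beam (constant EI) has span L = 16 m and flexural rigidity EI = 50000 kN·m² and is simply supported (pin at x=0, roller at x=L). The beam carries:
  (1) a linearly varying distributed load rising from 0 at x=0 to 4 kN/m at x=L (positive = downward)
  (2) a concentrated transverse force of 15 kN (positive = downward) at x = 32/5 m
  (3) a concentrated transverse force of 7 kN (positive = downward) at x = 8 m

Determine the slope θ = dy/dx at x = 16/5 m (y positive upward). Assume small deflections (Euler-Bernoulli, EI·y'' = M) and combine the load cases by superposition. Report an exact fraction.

Load 1 — triangular load w₀=4 kN/m (0→w₀ over full span):
  θ_1 = -w₀(7L⁴-30L²x²+15x⁴)/(360LEI) = -4·(7·16⁴-30·16²·(16/5)²+15·(16/5)⁴)/(360·16·50000) = -93184/17578125 rad
Load 2 — point force P=15 kN at a=32/5 m (b=L-a=48/5):
  θ_2 = -Pb(L²-b²-3x²)/(6LEI)  [x≤a] = -15·(48/5)·(16²-(48/5)²-3·(16/5)²)/(6·16·50000) = -312/78125 rad
Load 3 — point force P=7 kN at a=8 m (b=L-a=8):
  θ_3 = -Pb(L²-b²-3x²)/(6LEI)  [x≤a] = -7·8·(16²-8²-3·(16/5)²)/(6·16·50000) = -147/78125 rad
Superposition: θ = Σ θ_i = -196459/17578125 rad ≈ -0.011176 rad

θ(16/5) = -196459/17578125 rad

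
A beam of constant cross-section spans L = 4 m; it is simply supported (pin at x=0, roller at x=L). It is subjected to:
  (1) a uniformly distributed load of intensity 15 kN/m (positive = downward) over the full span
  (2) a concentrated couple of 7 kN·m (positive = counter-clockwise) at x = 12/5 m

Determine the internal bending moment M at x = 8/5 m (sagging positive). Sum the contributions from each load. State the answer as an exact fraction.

M(8/5) = 158/5 kN·m

Load 1 — uniform load w=15 kN/m over full span:
  M_1 = wx(L-x)/2 = 15·(8/5)·(4-(8/5))/2 = 144/5 kN·m
Load 2 — applied couple M₀=7 kN·m at a=12/5 m (b=L-a=8/5):
  M_2 = M₀x/L  [x≤a] = 7·(8/5)/4 = 14/5 kN·m
Superposition: M = Σ M_i = 158/5 kN·m ≈ 31.600000 kN·m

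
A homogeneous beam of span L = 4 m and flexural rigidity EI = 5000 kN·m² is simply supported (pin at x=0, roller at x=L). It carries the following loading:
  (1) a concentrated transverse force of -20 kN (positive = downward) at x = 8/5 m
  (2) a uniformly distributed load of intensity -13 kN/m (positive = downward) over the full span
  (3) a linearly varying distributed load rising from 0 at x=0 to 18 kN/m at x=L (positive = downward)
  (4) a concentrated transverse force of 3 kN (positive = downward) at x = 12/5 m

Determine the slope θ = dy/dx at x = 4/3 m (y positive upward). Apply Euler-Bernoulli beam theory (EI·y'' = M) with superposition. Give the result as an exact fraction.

Load 1 — point force P=-20 kN at a=8/5 m (b=L-a=12/5):
  θ_1 = -Pb(L²-b²-3x²)/(6LEI)  [x≤a] = -(-20)·(12/5)·(4²-(12/5)²-3·(4/3)²)/(6·4·5000) = 92/46875 rad
Load 2 — uniform load w=-13 kN/m over full span:
  θ_2 = -w(L³-6Lx²+4x³)/(24EI) = -(-13)·(4³-6·4·(4/3)²+4·(4/3)³)/(24·5000) = 169/50625 rad
Load 3 — triangular load w₀=18 kN/m (0→w₀ over full span):
  θ_3 = -w₀(7L⁴-30L²x²+15x⁴)/(360LEI) = -18·(7·4⁴-30·4²·(4/3)²+15·(4/3)⁴)/(360·4·5000) = -208/84375 rad
Load 4 — point force P=3 kN at a=12/5 m (b=L-a=8/5):
  θ_4 = -Pb(L²-b²-3x²)/(6LEI)  [x≤a] = -3·(8/5)·(4²-(8/5)²-3·(4/3)²)/(6·4·5000) = -76/234375 rad
Superposition: θ = Σ θ_i = 15893/6328125 rad ≈ 0.002511 rad

θ(4/3) = 15893/6328125 rad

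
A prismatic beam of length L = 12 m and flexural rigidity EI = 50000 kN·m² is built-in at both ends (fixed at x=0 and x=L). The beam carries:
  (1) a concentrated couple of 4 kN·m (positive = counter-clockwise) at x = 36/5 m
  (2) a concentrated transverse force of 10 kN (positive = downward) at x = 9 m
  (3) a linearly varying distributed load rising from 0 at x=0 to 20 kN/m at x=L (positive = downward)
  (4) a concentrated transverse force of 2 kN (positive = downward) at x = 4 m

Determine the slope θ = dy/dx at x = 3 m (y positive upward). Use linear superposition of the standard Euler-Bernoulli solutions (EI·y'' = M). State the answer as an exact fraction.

θ(3) = -117719/40000000 rad

Load 1 — applied couple M₀=4 kN·m at a=36/5 m (b=L-a=24/5):
  θ_1 = (R_Ax²/2 - M_Ax)/EI  [x≤a] with R_A=12/25, M_A=32/25 = ((12/25)·3²/2 - (32/25)·3)/50000 = -21/625000 rad
Load 2 — point force P=10 kN at a=9 m (b=L-a=3):
  θ_2 = -Pb²x(2aL-(3a+b)x)/(2L³EI)  [x≤a] = -10·3²·3·(2·9·12-(3·9+3)·3)/(2·12³·50000) = -63/320000 rad
Load 3 — triangular load w₀=20 kN/m (0→w₀ over full span):
  θ_3 = -w₀(2x(L-x)(L-2x)(x+2L)+x²(L-x)²)/(120LEI) = -20·(2·3·(12-3)·(12-2·3)·(3+2·12)+3²·(12-3)²)/(120·12·50000) = -1053/400000 rad
Load 4 — point force P=2 kN at a=4 m (b=L-a=8):
  θ_4 = -Pb²x(2aL-(3a+b)x)/(2L³EI)  [x≤a] = -2·8²·3·(2·4·12-(3·4+8)·3)/(2·12³·50000) = -1/12500 rad
Superposition: θ = Σ θ_i = -117719/40000000 rad ≈ -0.002943 rad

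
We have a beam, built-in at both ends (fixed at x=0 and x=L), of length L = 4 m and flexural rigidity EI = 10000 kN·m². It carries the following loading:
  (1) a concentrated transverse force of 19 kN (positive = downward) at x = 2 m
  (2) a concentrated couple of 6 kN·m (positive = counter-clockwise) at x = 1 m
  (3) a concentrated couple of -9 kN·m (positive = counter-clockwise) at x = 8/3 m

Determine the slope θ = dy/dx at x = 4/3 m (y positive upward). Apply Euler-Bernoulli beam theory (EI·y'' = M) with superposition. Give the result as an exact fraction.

Load 1 — point force P=19 kN at a=2 m (b=L-a=2):
  θ_1 = -Pb²x(2aL-(3a+b)x)/(2L³EI)  [x≤a] = -19·2²·(4/3)·(2·2·4-(3·2+2)·(4/3))/(2·4³·10000) = -19/45000 rad
Load 2 — applied couple M₀=6 kN·m at a=1 m (b=L-a=3):
  θ_2 = (R_Ax²/2 - M_Ax - M₀(x-a))/EI  [x>a] with R_A=27/16, M_A=-9/8 = ((27/16)·(4/3)²/2 - (-9/8)·(4/3) - 6·((4/3)-1))/10000 = 1/10000 rad
Load 3 — applied couple M₀=-9 kN·m at a=8/3 m (b=L-a=4/3):
  θ_3 = (R_Ax²/2 - M_Ax)/EI  [x≤a] with R_A=-3, M_A=-3 = ((-3)·(4/3)²/2 - (-3)·(4/3))/10000 = 1/7500 rad
Superposition: θ = Σ θ_i = -17/90000 rad ≈ -0.000189 rad

θ(4/3) = -17/90000 rad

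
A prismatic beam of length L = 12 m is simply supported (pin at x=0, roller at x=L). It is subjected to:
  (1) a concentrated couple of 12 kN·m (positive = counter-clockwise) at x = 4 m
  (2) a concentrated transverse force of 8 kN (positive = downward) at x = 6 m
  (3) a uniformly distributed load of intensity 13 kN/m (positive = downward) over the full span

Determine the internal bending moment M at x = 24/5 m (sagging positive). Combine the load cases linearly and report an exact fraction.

Load 1 — applied couple M₀=12 kN·m at a=4 m (b=L-a=8):
  M_1 = M₀x/L - M₀  [x>a] = 12·(24/5)/12 - 12 = -36/5 kN·m
Load 2 — point force P=8 kN at a=6 m (b=L-a=6):
  M_2 = Pbx/L  [x≤a] = 8·6·(24/5)/12 = 96/5 kN·m
Load 3 — uniform load w=13 kN/m over full span:
  M_3 = wx(L-x)/2 = 13·(24/5)·(12-(24/5))/2 = 5616/25 kN·m
Superposition: M = Σ M_i = 5916/25 kN·m ≈ 236.640000 kN·m

M(24/5) = 5916/25 kN·m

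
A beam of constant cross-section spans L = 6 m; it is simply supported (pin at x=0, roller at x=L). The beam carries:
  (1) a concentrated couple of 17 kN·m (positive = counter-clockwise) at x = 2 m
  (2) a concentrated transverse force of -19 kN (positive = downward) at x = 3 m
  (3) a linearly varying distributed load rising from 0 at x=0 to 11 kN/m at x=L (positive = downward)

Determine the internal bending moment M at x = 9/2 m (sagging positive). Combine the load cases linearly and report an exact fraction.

M(9/2) = 101/32 kN·m

Load 1 — applied couple M₀=17 kN·m at a=2 m (b=L-a=4):
  M_1 = M₀x/L - M₀  [x>a] = 17·(9/2)/6 - 17 = -17/4 kN·m
Load 2 — point force P=-19 kN at a=3 m (b=L-a=3):
  M_2 = Pa(L-x)/L  [x>a] = (-19)·3·(6-(9/2))/6 = -57/4 kN·m
Load 3 — triangular load w₀=11 kN/m (0→w₀ over full span):
  M_3 = w₀Lx/6 - w₀x³/(6L) = 11·6·(9/2)/6 - 11·(9/2)³/(6·6) = 693/32 kN·m
Superposition: M = Σ M_i = 101/32 kN·m ≈ 3.156250 kN·m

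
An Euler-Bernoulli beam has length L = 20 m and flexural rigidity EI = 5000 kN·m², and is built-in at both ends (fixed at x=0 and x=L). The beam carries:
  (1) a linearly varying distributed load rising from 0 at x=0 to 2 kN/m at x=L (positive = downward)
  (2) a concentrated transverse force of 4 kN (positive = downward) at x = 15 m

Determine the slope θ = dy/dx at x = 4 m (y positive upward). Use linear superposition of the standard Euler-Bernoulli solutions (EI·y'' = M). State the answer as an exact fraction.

Load 1 — triangular load w₀=2 kN/m (0→w₀ over full span):
  θ_1 = -w₀(2x(L-x)(L-2x)(x+2L)+x²(L-x)²)/(120LEI) = -2·(2·4·(20-4)·(20-2·4)·(4+2·20)+4²·(20-4)²)/(120·20·5000) = -112/9375 rad
Load 2 — point force P=4 kN at a=15 m (b=L-a=5):
  θ_2 = -Pb²x(2aL-(3a+b)x)/(2L³EI)  [x≤a] = -4·5²·4·(2·15·20-(3·15+5)·4)/(2·20³·5000) = -1/500 rad
Superposition: θ = Σ θ_i = -523/37500 rad ≈ -0.013947 rad

θ(4) = -523/37500 rad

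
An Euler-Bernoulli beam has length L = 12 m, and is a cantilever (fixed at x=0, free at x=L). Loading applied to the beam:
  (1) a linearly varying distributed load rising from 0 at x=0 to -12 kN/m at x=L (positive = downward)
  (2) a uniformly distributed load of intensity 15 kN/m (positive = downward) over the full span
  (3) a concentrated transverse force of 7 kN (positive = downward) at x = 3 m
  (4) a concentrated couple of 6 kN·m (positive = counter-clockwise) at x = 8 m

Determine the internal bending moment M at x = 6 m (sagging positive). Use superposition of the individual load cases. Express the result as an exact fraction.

M(6) = -84 kN·m

Load 1 — triangular load w₀=-12 kN/m (0→w₀ over full span):
  M_1 = w₀Lx/2 - w₀L²/3 - w₀x³/(6L) = (-12)·12·6/2 - (-12)·12²/3 - (-12)·6³/(6·12) = 180 kN·m
Load 2 — uniform load w=15 kN/m over full span:
  M_2 = -w(L-x)²/2 = -15·(12-6)²/2 = -270 kN·m
Load 3 — point force P=7 kN at a=3 m (b=L-a=9):
  M_3 = 0  [x>a] = 0 kN·m
Load 4 — applied couple M₀=6 kN·m at a=8 m (b=L-a=4):
  M_4 = M₀  [x≤a] = 6 = 6 kN·m
Superposition: M = Σ M_i = -84 kN·m ≈ -84.000000 kN·m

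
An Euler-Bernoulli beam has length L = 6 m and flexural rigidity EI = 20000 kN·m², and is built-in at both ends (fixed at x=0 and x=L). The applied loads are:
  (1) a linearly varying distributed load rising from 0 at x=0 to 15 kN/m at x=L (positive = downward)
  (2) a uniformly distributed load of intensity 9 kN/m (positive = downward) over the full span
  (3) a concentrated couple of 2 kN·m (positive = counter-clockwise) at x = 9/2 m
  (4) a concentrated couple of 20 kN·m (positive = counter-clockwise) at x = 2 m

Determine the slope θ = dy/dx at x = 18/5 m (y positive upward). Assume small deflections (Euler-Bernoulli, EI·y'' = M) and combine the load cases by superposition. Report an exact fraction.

Load 1 — triangular load w₀=15 kN/m (0→w₀ over full span):
  θ_1 = -w₀(2x(L-x)(L-2x)(x+2L)+x²(L-x)²)/(120LEI) = -15·(2·(18/5)·(6-(18/5))·(6-2·(18/5))·((18/5)+2·6)+(18/5)²·(6-(18/5))²)/(120·6·20000) = 81/312500 rad
Load 2 — uniform load w=9 kN/m over full span:
  θ_2 = -wx(L-x)(L-2x)/(12EI) = -9·(18/5)·(6-(18/5))·(6-2·(18/5))/(12·20000) = 243/625000 rad
Load 3 — applied couple M₀=2 kN·m at a=9/2 m (b=L-a=3/2):
  θ_3 = (R_Ax²/2 - M_Ax)/EI  [x≤a] with R_A=3/8, M_A=5/8 = ((3/8)·(18/5)²/2 - (5/8)·(18/5))/20000 = 9/1000000 rad
Load 4 — applied couple M₀=20 kN·m at a=2 m (b=L-a=4):
  θ_4 = (R_Ax²/2 - M_Ax - M₀(x-a))/EI  [x>a] with R_A=40/9, M_A=0 = ((40/9)·(18/5)²/2 - 0·(18/5) - 20·((18/5)-2))/20000 = -1/6250 rad
Superposition: θ = Σ θ_i = 497/1000000 rad ≈ 0.000497 rad

θ(18/5) = 497/1000000 rad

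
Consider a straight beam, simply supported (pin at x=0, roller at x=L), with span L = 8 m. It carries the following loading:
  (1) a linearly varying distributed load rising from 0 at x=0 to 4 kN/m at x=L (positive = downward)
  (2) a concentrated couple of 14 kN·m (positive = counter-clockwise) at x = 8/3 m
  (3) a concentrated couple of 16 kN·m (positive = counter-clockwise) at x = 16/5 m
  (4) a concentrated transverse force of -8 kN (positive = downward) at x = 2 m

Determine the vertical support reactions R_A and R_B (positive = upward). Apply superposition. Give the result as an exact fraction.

R_A = 37/12 kN, R_B = 59/12 kN

Load 1 — triangular load w₀=4 kN/m (0→w₀ over full span):
  R_A = w₀L/6 = 4·8/6 = 16/3 kN
  R_B = w₀L/3 = 4·8/3 = 32/3 kN
Load 2 — applied couple M₀=14 kN·m at a=8/3 m (b=L-a=16/3):
  R_A = M₀/L = 14/8 = 7/4 kN
  R_B = -M₀/L = -14/8 = -7/4 kN
Load 3 — applied couple M₀=16 kN·m at a=16/5 m (b=L-a=24/5):
  R_A = M₀/L = 16/8 = 2 kN
  R_B = -M₀/L = -16/8 = -2 kN
Load 4 — point force P=-8 kN at a=2 m (b=L-a=6):
  R_A = Pb/L = (-8)·6/8 = -6 kN
  R_B = Pa/L = (-8)·2/8 = -2 kN
Superposition: R_A = 37/12 kN, R_B = 59/12 kN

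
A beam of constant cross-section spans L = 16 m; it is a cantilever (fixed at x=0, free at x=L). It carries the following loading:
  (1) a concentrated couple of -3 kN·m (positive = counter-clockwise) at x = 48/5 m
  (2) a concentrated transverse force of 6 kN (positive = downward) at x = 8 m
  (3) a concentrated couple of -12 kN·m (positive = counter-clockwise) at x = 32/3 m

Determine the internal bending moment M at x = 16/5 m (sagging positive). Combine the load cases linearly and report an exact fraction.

M(16/5) = -219/5 kN·m

Load 1 — applied couple M₀=-3 kN·m at a=48/5 m (b=L-a=32/5):
  M_1 = M₀  [x≤a] = (-3) = -3 kN·m
Load 2 — point force P=6 kN at a=8 m (b=L-a=8):
  M_2 = -P(a-x)  [x≤a] = -6·(8-(16/5)) = -144/5 kN·m
Load 3 — applied couple M₀=-12 kN·m at a=32/3 m (b=L-a=16/3):
  M_3 = M₀  [x≤a] = (-12) = -12 kN·m
Superposition: M = Σ M_i = -219/5 kN·m ≈ -43.800000 kN·m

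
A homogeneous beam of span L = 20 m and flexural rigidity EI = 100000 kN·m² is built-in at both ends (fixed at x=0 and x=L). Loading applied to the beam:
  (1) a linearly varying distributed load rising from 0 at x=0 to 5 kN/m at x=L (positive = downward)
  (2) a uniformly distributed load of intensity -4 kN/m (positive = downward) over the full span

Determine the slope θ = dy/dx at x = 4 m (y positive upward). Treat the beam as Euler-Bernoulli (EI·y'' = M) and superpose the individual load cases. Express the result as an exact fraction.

Load 1 — triangular load w₀=5 kN/m (0→w₀ over full span):
  θ_1 = -w₀(2x(L-x)(L-2x)(x+2L)+x²(L-x)²)/(120LEI) = -5·(2·4·(20-4)·(20-2·4)·(4+2·20)+4²·(20-4)²)/(120·20·100000) = -14/9375 rad
Load 2 — uniform load w=-4 kN/m over full span:
  θ_2 = -wx(L-x)(L-2x)/(12EI) = -(-4)·4·(20-4)·(20-2·4)/(12·100000) = 8/3125 rad
Superposition: θ = Σ θ_i = 2/1875 rad ≈ 0.001067 rad

θ(4) = 2/1875 rad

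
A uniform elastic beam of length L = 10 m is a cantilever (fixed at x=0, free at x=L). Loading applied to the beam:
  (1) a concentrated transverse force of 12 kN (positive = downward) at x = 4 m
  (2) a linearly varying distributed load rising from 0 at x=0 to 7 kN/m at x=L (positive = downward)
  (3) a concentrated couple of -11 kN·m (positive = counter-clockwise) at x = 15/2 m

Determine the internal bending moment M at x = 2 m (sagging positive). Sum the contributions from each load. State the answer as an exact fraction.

M(2) = -2989/15 kN·m

Load 1 — point force P=12 kN at a=4 m (b=L-a=6):
  M_1 = -P(a-x)  [x≤a] = -12·(4-2) = -24 kN·m
Load 2 — triangular load w₀=7 kN/m (0→w₀ over full span):
  M_2 = w₀Lx/2 - w₀L²/3 - w₀x³/(6L) = 7·10·2/2 - 7·10²/3 - 7·2³/(6·10) = -2464/15 kN·m
Load 3 — applied couple M₀=-11 kN·m at a=15/2 m (b=L-a=5/2):
  M_3 = M₀  [x≤a] = (-11) = -11 kN·m
Superposition: M = Σ M_i = -2989/15 kN·m ≈ -199.266667 kN·m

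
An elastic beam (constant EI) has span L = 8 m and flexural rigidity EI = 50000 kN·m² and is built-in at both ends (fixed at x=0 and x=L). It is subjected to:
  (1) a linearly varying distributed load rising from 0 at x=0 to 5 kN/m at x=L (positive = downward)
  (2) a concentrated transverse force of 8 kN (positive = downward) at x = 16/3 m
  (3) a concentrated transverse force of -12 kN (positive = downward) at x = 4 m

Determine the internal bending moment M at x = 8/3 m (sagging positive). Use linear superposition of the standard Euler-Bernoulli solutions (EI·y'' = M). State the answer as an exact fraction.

Load 1 — triangular load w₀=5 kN/m (0→w₀ over full span):
  M_1 = 3w₀Lx/20 - w₀L²/30 - w₀x³/(6L) = 3·5·8·(8/3)/20 - 5·8²/30 - 5·(8/3)³/(6·8) = 272/81 kN·m
Load 2 — point force P=8 kN at a=16/3 m (b=L-a=8/3):
  M_2 = Pb²(3a+b)x/L³ - Pab²/L²  [x≤a] = 8·(8/3)²·(3·(16/3)+(8/3))·(8/3)/8³ - 8·(16/3)·(8/3)²/8² = 64/81 kN·m
Load 3 — point force P=-12 kN at a=4 m (b=L-a=4):
  M_3 = Pb²(3a+b)x/L³ - Pab²/L²  [x≤a] = (-12)·4²·(3·4+4)·(8/3)/8³ - (-12)·4·4²/8² = -4 kN·m
Superposition: M = Σ M_i = 4/27 kN·m ≈ 0.148148 kN·m

M(8/3) = 4/27 kN·m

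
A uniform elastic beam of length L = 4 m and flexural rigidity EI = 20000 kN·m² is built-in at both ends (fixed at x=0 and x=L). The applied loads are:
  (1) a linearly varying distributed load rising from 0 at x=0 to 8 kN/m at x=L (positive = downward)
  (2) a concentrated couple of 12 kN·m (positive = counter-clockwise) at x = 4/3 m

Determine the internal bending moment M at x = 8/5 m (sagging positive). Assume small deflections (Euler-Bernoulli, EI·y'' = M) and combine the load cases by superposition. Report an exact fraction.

Load 1 — triangular load w₀=8 kN/m (0→w₀ over full span):
  M_1 = 3w₀Lx/20 - w₀L²/30 - w₀x³/(6L) = 3·8·4·(8/5)/20 - 8·4²/30 - 8·(8/5)³/(6·4) = 256/125 kN·m
Load 2 — applied couple M₀=12 kN·m at a=4/3 m (b=L-a=8/3):
  M_2 = R_Ax - M_A - M₀  [x>a] with R_A=4, M_A=0 = 4·(8/5) - 0 - 12 = -28/5 kN·m
Superposition: M = Σ M_i = -444/125 kN·m ≈ -3.552000 kN·m

M(8/5) = -444/125 kN·m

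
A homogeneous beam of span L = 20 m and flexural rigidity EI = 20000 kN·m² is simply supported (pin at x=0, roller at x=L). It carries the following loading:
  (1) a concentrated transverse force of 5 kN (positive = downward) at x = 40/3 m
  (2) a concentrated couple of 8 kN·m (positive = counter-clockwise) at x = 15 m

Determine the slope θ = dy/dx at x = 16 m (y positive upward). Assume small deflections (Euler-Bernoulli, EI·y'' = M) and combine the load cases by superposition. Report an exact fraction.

Load 1 — point force P=5 kN at a=40/3 m (b=L-a=20/3):
  θ_1 = -Pa(2L²-6Lx+3x²+a²)/(6LEI)  [x>a] = -5·(40/3)·(2·20²-6·20·16+3·16²+(40/3)²)/(6·20·20000) = 49/10125 rad
Load 2 — applied couple M₀=8 kN·m at a=15 m (b=L-a=5):
  θ_2 = (M₀x²/(2L)-M₀(x-a)+C₁)/EI  [x>a] with C₁=M₀(3b²-L²)/(6L)=-65/3 = (8·16²/(2·20)-8·(16-15)+(-65/3))/20000 = 323/300000 rad
Superposition: θ = Σ θ_i = 47921/8100000 rad ≈ 0.005916 rad

θ(16) = 47921/8100000 rad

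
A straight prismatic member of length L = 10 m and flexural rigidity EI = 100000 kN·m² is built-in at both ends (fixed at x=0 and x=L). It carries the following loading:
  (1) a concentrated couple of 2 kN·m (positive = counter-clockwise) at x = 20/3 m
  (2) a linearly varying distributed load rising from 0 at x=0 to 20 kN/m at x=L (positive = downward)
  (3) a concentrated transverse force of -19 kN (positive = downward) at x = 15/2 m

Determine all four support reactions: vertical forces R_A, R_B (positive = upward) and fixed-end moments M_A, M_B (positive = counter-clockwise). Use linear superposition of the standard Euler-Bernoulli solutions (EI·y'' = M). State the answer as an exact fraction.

Load 1 — applied couple M₀=2 kN·m at a=20/3 m (b=L-a=10/3):
  R_A = 6M₀ab/L³ = 6·2·(20/3)·(10/3)/10³ = 4/15 kN
  M_A = M₀b(2a-b)/L² = 2·(10/3)·(2·(20/3)-(10/3))/10² = 2/3 kN·m
  R_B = -6M₀ab/L³ = -6·2·(20/3)·(10/3)/10³ = -4/15 kN
  M_B = M₀a(2b-a)/L² = 2·(20/3)·(2·(10/3)-(20/3))/10² = 0 kN·m
Load 2 — triangular load w₀=20 kN/m (0→w₀ over full span):
  R_A = 3w₀L/20 = 3·20·10/20 = 30 kN
  M_A = w₀L²/30 = 20·10²/30 = 200/3 kN·m
  R_B = 7w₀L/20 = 7·20·10/20 = 70 kN
  M_B = -w₀L²/20 = -20·10²/20 = -100 kN·m
Load 3 — point force P=-19 kN at a=15/2 m (b=L-a=5/2):
  R_A = Pb²(3a+b)/L³ = (-19)·(5/2)²·(3·(15/2)+(5/2))/10³ = -95/32 kN
  M_A = Pab²/L² = (-19)·(15/2)·(5/2)²/10² = -285/32 kN·m
  R_B = Pa²(a+3b)/L³ = (-19)·(15/2)²·((15/2)+3·(5/2))/10³ = -513/32 kN
  M_B = -Pa²b/L² = -(-19)·(15/2)²·(5/2)/10² = 855/32 kN·m
Superposition: R_A = 13103/480 kN, M_A = 5609/96 kN·m, R_B = 25777/480 kN, M_B = -2345/32 kN·m

R_A = 13103/480 kN, M_A = 5609/96 kN·m, R_B = 25777/480 kN, M_B = -2345/32 kN·m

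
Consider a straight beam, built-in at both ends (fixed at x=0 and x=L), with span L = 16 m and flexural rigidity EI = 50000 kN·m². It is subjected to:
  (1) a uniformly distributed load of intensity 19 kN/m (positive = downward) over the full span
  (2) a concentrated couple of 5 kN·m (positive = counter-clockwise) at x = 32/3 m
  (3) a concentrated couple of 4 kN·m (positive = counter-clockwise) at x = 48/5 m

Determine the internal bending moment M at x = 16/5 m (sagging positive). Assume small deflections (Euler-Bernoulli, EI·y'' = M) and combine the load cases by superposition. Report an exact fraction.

M(16/5) = -6253/375 kN·m

Load 1 — uniform load w=19 kN/m over full span:
  M_1 = wLx/2 - wL²/12 - wx²/2 = 19·16·(16/5)/2 - 19·16²/12 - 19·(16/5)²/2 = -1216/75 kN·m
Load 2 — applied couple M₀=5 kN·m at a=32/3 m (b=L-a=16/3):
  M_2 = R_Ax - M_A  [x≤a] with R_A=5/12, M_A=5/3 = (5/12)·(16/5) - (5/3) = -1/3 kN·m
Load 3 — applied couple M₀=4 kN·m at a=48/5 m (b=L-a=32/5):
  M_3 = R_Ax - M_A  [x≤a] with R_A=9/25, M_A=32/25 = (9/25)·(16/5) - (32/25) = -16/125 kN·m
Superposition: M = Σ M_i = -6253/375 kN·m ≈ -16.674667 kN·m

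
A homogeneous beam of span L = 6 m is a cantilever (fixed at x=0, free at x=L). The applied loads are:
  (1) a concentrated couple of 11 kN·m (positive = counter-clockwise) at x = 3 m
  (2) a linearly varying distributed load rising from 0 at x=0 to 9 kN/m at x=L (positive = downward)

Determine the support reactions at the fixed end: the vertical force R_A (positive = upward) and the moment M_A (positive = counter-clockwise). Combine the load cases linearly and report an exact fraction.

R_A = 27 kN, M_A = 97 kN·m

Load 1 — applied couple M₀=11 kN·m at a=3 m (b=L-a=3):
  R_A = 0 kN
  M_A = -M₀ = -11 kN·m
Load 2 — triangular load w₀=9 kN/m (0→w₀ over full span):
  R_A = w₀L/2 = 9·6/2 = 27 kN
  M_A = w₀L²/3 = 9·6²/3 = 108 kN·m
Superposition: R_A = 27 kN, M_A = 97 kN·m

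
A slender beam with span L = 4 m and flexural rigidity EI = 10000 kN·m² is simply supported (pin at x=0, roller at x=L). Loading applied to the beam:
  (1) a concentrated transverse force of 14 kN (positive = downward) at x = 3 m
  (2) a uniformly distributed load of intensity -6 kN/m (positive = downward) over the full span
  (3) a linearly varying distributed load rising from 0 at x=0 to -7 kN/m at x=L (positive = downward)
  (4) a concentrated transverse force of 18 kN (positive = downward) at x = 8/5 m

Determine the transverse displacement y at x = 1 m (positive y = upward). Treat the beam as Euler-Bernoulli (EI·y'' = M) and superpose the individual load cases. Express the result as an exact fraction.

y(1) = -10403/40000000 m

Load 1 — point force P=14 kN at a=3 m (b=L-a=1):
  y_1 = -Pbx(L²-b²-x²)/(6LEI)  [x≤a] = -14·1·1·(4²-1²-1²)/(6·4·10000) = -49/60000 m
Load 2 — uniform load w=-6 kN/m over full span:
  y_2 = -wx(L³-2Lx²+x³)/(24EI) = -(-6)·1·(4³-2·4·1²+1³)/(24·10000) = 57/40000 m
Load 3 — triangular load w₀=-7 kN/m (0→w₀ over full span):
  y_3 = -w₀x(7L⁴-10L²x²+3x⁴)/(360LEI) = -(-7)·1·(7·4⁴-10·4²·1²+3·1⁴)/(360·4·10000) = 763/960000 m
Load 4 — point force P=18 kN at a=8/5 m (b=L-a=12/5):
  y_4 = -Pbx(L²-b²-x²)/(6LEI)  [x≤a] = -18·(12/5)·1·(4²-(12/5)²-1²)/(6·4·10000) = -2079/1250000 m
Superposition: y = Σ y_i = -10403/40000000 m ≈ -0.000260 m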